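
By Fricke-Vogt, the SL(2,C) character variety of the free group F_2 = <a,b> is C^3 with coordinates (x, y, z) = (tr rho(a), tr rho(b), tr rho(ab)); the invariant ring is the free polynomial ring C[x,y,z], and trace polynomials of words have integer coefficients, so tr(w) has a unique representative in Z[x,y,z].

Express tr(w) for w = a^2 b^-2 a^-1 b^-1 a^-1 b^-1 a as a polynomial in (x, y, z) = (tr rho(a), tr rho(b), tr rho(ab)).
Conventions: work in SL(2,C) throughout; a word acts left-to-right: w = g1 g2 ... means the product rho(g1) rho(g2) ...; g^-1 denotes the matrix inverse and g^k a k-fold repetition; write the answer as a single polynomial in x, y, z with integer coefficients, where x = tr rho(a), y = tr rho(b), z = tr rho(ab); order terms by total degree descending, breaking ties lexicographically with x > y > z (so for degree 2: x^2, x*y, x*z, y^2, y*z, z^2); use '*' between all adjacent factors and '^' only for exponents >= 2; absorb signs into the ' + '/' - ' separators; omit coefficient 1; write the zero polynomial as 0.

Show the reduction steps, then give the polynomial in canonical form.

next, tr(a^2) = tr(a) tr(a) - tr(1) = x^2 - 2
tr(a^3) = tr(a) tr(a^2) - tr(a) = x^3 - 3*x
and tr(a b a) = tr(a) tr(b a) - tr(b) = x*z - y
tr(a^3 b) = tr(a) tr(a b a) - tr(a b) = x^2*z - x*y - z
and tr(a^3 b^-1) = tr(a^3) tr(b) - tr(a^3 b) = x^3*y - x^2*z - 2*x*y + z
tr(b^-1 a^3 b^-1) = tr(a^3 b^-1) tr(b) - tr(a^3) = x^3*y^2 - x^2*y*z - x^3 - 2*x*y^2 + y*z + 3*x
and tr(a^4) = tr(a) tr(a^3) - tr(a^2) = x^4 - 4*x^2 + 2
tr(a^4 b) = tr(a) tr(b a^3) - tr(b a^2) = x^3*z - x^2*y - 2*x*z + y
tr(a b^-1 a^3) = tr(a^4) tr(b) - tr(a^4 b) = x^4*y - x^3*z - 3*x^2*y + 2*x*z + y
next, tr(b a b a) = tr(b a) tr(b a) - tr(1)   [split at repeated b] = z^2 - 2
and tr(b a b) = tr(b) tr(a b) - tr(a) = y*z - x
and tr(a b a b a) = tr(a) tr(b a b a) - tr(b a b) = x*z^2 - y*z - x
and tr(a^3 b a b) = tr(a) tr(a b a b a) - tr(a b a b) = x^2*z^2 - x*y*z - x^2 - z^2 + 2
next, tr(a b^-1 a^3 b) = tr(a^3 b a) tr(b) - tr(a^3 b a b) = x^3*y*z - x^2*y^2 - x^2*z^2 - x*y*z + x^2 + y^2 + z^2 - 2
next, tr(b^-1 a^3 b^-1 a) = tr(a b^-1 a^3) tr(b) - tr(a b^-1 a^3 b) = x^4*y^2 - 2*x^3*y*z - 2*x^2*y^2 + x^2*z^2 + 3*x*y*z - x^2 - z^2 + 2
tr(a^-1 b^-1 a^3 b^-1) = tr(b^-1 a^3 b^-1) tr(a) - tr(b^-1 a^3 b^-1 a) = x^3*y*z - x^4 - x^2*z^2 - 2*x*y*z + 4*x^2 + z^2 - 2
tr(b^-1 a^2) = tr(a^2) tr(b) - tr(a^2 b) = x^2*y - x*z - y
next, tr(a^3 b^-2 a^-1 b^-1) = tr(a^-1 b^-1 a^3 b^-1) tr(b) - tr(a^-1 b^-1 a^3) = x^3*y^2*z - x^4*y - x^2*y*z^2 - 2*x*y^2*z + 3*x^2*y + y*z^2 + x*z - y
tr(a^2 b^-2) = tr(b^-1 a^2) tr(b) - tr(b^-1 a^2 b) = x^2*y^2 - x*y*z - x^2 - y^2 + 2
next, tr(b^-1 a^3 b^-2 a^-1 b^-1) = tr(a^3 b^-2 a^-1 b^-1) tr(b) - tr(a^3 b^-2 a^-1) = x^3*y^3*z - x^4*y^2 - x^2*y^2*z^2 - 2*x*y^3*z + 2*x^2*y^2 + y^2*z^2 + 2*x*y*z + x^2 - 2
next, tr(a^2 b^-1 a b) = tr(a b a^2) tr(b) - tr(a b a^2 b) = x^2*y*z - x*y^2 - x*z^2 + x
tr(b^-1 a b^-1 a^2) = tr(a^2 b^-1 a) tr(b) - tr(a^2 b^-1 a b) = x^3*y^2 - 2*x^2*y*z - x*y^2 + x*z^2 + y*z - x
tr(b^2 a^3) = tr(b) tr(a^3 b) - tr(a^3) = x^2*y*z - x^3 - x*y^2 - y*z + 3*x
tr(b^2 a^2) = tr(b) tr(a^2 b) - tr(a^2) = x*y*z - x^2 - y^2 + 2
and tr(a^3 b^2 a) = tr(a) tr(b^2 a^3) - tr(b^2 a^2) = x^3*y*z - x^4 - x^2*y^2 - 2*x*y*z + 4*x^2 + y^2 - 2
next, tr(b^2 a b a^2) = tr(b) tr(a b a^2 b) - tr(a b a^2) = x*y*z^2 - x^2*z - y^2*z + z
and tr(b^2 a b a) = tr(b) tr(a b a b) - tr(a b a) = y*z^2 - x*z - y
and tr(a^3 b^2 a b) = tr(a) tr(b^2 a b a^2) - tr(b^2 a b a) = x^2*y*z^2 - x^3*z - x*y^2*z - y*z^2 + 2*x*z + y
and tr(b a b^-1 a^3 b) = tr(a^3 b^2 a) tr(b) - tr(a^3 b^2 a b) = x^3*y^2*z - x^4*y - x^2*y^3 - x^2*y*z^2 + x^3*z - x*y^2*z + 4*x^2*y + y^3 + y*z^2 - 2*x*z - 3*y
next, tr(a^3 b a b a) = tr(a) tr(b a b a^3) - tr(b a b a^2) = x^3*z^2 - x^2*y*z - x^3 - 2*x*z^2 + y*z + 3*x
and tr(b a b a b a) = tr(b a) tr(b a b a) - tr(b^-1 a^-1)   [split at repeated b] = z^3 - 3*z
and tr(a b a b a b a) = tr(a) tr(b a b a b a) - tr(b a b a b) = x*z^3 - y*z^2 - 2*x*z + y
tr(a^3 b a b a b) = tr(a) tr(a b a b a b a) - tr(a b a b a b) = x^2*z^3 - x*y*z^2 - 2*x^2*z - z^3 + x*y + 3*z
next, tr(b a b^-1 a^3 b a) = tr(a^3 b a b a) tr(b) - tr(a^3 b a b a b) = x^3*y*z^2 - x^2*y^2*z - x^2*z^3 - x^3*y - x*y*z^2 + 2*x^2*z + y^2*z + z^3 + 2*x*y - 3*z
and tr(a b^-1 a^3 b a^-1 b) = tr(b a b^-1 a^3 b) tr(a) - tr(b a b^-1 a^3 b a) = x^4*y^2*z - x^5*y - x^3*y^3 - 2*x^3*y*z^2 + x^4*z + x^2*z^3 + 5*x^3*y + x*y^3 + 2*x*y*z^2 - 4*x^2*z - y^2*z - z^3 - 5*x*y + 3*z
next, tr(a^-1 b^-1 a b^-1 a^3 b) = tr(a b^-1 a^3 b a^-1) tr(b) - tr(a b^-1 a^3 b a^-1 b) = -x^4*y^2*z + x^5*y + x^3*y^3 + 2*x^3*y*z^2 - x^4*z - x^2*z^3 - 4*x^3*y - x*y^3 - 2*x*y*z^2 + 4*x^2*z + y^2*z + z^3 + 2*x*y - 3*z
tr(b^-1 a^-1 b^-1 a b^-1 a^3) = tr(a^-1 b^-1 a b^-1 a^3) tr(b) - tr(a^-1 b^-1 a b^-1 a^3 b) = x^4*y^2*z - x^5*y - 2*x^3*y*z^2 + x^4*z - 2*x^2*y^2*z + x^2*z^3 + 4*x^3*y + 3*x*y*z^2 - 4*x^2*z - z^3 - 3*x*y + 3*z
next, tr(b^-1 a^3 b^-2 a^-1 b^-1 a) = tr(b^-1 a^-1 b^-1 a b^-1 a^3) tr(b) - tr(b^-1 a^-1 b^-1 a b^-1 a^3 b) = x^4*y^3*z - x^5*y^2 - 2*x^3*y^2*z^2 + x^4*y*z - 2*x^2*y^3*z + x^2*y*z^3 + 3*x^3*y^2 + 3*x*y^2*z^2 - 2*x^2*y*z - y*z^3 - 2*x*y^2 - x*z^2 + 2*y*z + x
tr(a^2 b^-2 a^-1 b^-1 a^-1 b^-1 a) = tr(b^-1 a^3 b^-2 a^-1 b^-1) tr(a) - tr(b^-1 a^3 b^-2 a^-1 b^-1 a) = x^3*y^2*z^2 - x^4*y*z - x^2*y*z^3 - x^3*y^2 - 2*x*y^2*z^2 + 4*x^2*y*z + y*z^3 + x^3 + 2*x*y^2 + x*z^2 - 2*y*z - 3*x

x^3*y^2*z^2 - x^4*y*z - x^2*y*z^3 - x^3*y^2 - 2*x*y^2*z^2 + 4*x^2*y*z + y*z^3 + x^3 + 2*x*y^2 + x*z^2 - 2*y*z - 3*x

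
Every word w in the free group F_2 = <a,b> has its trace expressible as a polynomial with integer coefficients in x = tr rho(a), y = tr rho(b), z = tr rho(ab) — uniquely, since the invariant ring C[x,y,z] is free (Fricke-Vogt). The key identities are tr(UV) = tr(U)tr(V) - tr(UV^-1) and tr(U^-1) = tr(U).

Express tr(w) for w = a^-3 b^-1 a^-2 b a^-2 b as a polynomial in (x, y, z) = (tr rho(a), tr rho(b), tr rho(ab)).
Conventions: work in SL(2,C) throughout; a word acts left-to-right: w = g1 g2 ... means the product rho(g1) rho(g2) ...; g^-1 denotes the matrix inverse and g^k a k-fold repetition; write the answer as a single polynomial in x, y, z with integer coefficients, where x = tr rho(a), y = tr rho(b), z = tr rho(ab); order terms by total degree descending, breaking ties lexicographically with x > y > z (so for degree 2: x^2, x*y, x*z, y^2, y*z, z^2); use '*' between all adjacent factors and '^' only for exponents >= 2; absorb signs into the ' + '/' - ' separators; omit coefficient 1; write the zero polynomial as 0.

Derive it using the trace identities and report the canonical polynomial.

x^6*y^2*z - x^5*y^3 - 2*x^5*y*z^2 - x^4*y^2*z + x^4*z^3 + 2*x^3*y^3 + 3*x^3*y*z^2 - x^2*z^3 + x^3*y - x*y^3 - x*y*z^2 - 2*x^2*z + z

tr(a^-1 b) = tr(b) tr(a) - tr(b a)   [inverse elimination on a] = x*y - z
and tr(a^-1 b a^-1) = tr(a^-1 b) tr(a) - tr(a^-1 b a)   [inverse elimination on a] = x^2*y - x*z - y
next, tr(b^2 a) = tr(b) tr(a b) - tr(a)   [square of b] = y*z - x
and tr(b^2) = tr(b) tr(b) - tr(1)   [square of b] = y^2 - 2
tr(b a^2 b) = tr(a) tr(b^2 a) - tr(b^2)   [square of a] = x*y*z - x^2 - y^2 + 2
next, tr(b a b a) = tr(a b) tr(a b) - tr(1)   [split at a repeated a] = z^2 - 2
and tr(b a^2 b a) = tr(a) tr(b a b a) - tr(b a b)   [square of a] = x*z^2 - y*z - x
tr(a b a^-1 b a) = tr(b a^2 b) tr(a) - tr(b a^2 b a)   [inverse elimination on a] = x^2*y*z - x^3 - x*y^2 - x*z^2 + y*z + 3*x
tr(a b a) = tr(a) tr(b a) - tr(b)   [square of a] = x*z - y
tr(b a b a b) = tr(b) tr(a b a b) - tr(a b a)   [square of b] = y*z^2 - x*z - y
next, tr(b a b a b a) = tr(a b) tr(a b a b) - tr(a^-1 b^-1)   [split at a repeated a] = z^3 - 3*z
tr(a b a^-1 b a b) = tr(b a b a b) tr(a) - tr(b a b a b a)   [inverse elimination on a] = x*y*z^2 - x^2*z - z^3 - x*y + 3*z
tr(b^-1 a b a^-1 b a) = tr(a b a^-1 b a) tr(b) - tr(a b a^-1 b a b)   [inverse elimination on b] = x^2*y^2*z - x^3*y - x*y^3 - 2*x*y*z^2 + x^2*z + y^2*z + z^3 + 4*x*y - 3*z
and tr(b a^-1 b a^-1 b^-1 a) = tr(b^-1 a b a^-1 b) tr(a) - tr(b^-1 a b a^-1 b a)   [inverse elimination on a] = -x^2*y^2*z + x^3*y + x*y^3 + 2*x*y*z^2 - x^2*z - y^2*z - z^3 - 3*x*y + 3*z
next, tr(a^-1 b a^-1 b a^-1 b^-1) = tr(b a^-1 b a^-1 b^-1) tr(a) - tr(b a^-1 b a^-1 b^-1 a)   [inverse elimination on a] = x^2*y^2*z - x*y^3 - 2*x*y*z^2 + y^2*z + z^3 + 2*x*y - 3*z
tr(a^-1 b^-1 a^-2 b a^-1 b) = tr(a^-1 b a^-1 b a^-1 b^-1) tr(a) - tr(a^-1 b a^-1 b a^-1 b^-1 a)   [inverse elimination on a] = x^3*y^2*z - x^2*y^3 - 2*x^2*y*z^2 + x*y^2*z + x*z^3 + x^2*y - 2*x*z + y
and tr(a^-2 b a^-1) = tr(a^-1 b a^-1) tr(a) - tr(a^-1 b)   [inverse elimination on a] = x^3*y - x^2*z - 2*x*y + z
next, tr(a^-1 b^-1 a^-2 b a^-1 b a^-1) = tr(a^-1 b^-1 a^-2 b a^-1 b) tr(a) - tr(a^-1 b^-1 a^-2 b a^-1 b a)   [inverse elimination on a] = x^4*y^2*z - x^3*y^3 - 2*x^3*y*z^2 + x^2*y^2*z + x^2*z^3 - x^2*z + 3*x*y - z
next, tr(a^-1 b a^-3 b^-1 a^-2 b) = tr(a^-1 b^-1 a^-2 b a^-1 b a^-1) tr(a) - tr(a^-1 b^-1 a^-2 b a^-1 b)   [inverse elimination on a] = x^5*y^2*z - x^4*y^3 - 2*x^4*y*z^2 + x^3*z^3 + x^2*y^3 + 2*x^2*y*z^2 - x^3*z - x*y^2*z - x*z^3 + 2*x^2*y + x*z - y
tr(b^2 a b^-1 a) = tr(a b^2 a) tr(b) - tr(a b^2 a b)   [inverse elimination on b] = x*y^2*z - x^2*y - y^3 - y*z^2 + x*z + 3*y
next, tr(b^-1 a^-1 b^2 a) = tr(b^2 a b^-1) tr(a) - tr(b^2 a b^-1 a)   [inverse elimination on a] = -x*y^2*z + x^2*y + y^3 + y*z^2 - 3*y
next, tr(b^-1 a^-1 b^2 a^-1) = tr(b^-1 a^-1 b^2) tr(a) - tr(b^-1 a^-1 b^2 a)   [inverse elimination on a] = x*y^2*z - y^3 - y*z^2 - x*z + 3*y
tr(a^-1 b^2 a^-2 b^-1) = tr(b^-1 a^-1 b^2 a^-1) tr(a) - tr(b^-1 a^-1 b^2)   [inverse elimination on a] = x^2*y^2*z - x*y^3 - x*y*z^2 - x^2*z + 2*x*y + z
tr(a^-1 b^-1 a^-2 b^2 a^-1) = tr(a^-1 b^2 a^-2 b^-1) tr(a) - tr(a^-1 b^2 a^-2 b^-1 a)   [inverse elimination on a] = x^3*y^2*z - x^2*y^3 - x^2*y*z^2 - x^3*z + x^2*y + 2*x*z + y
next, tr(b^-1 a^-2 b^2 a) = tr(b^2 a b^-1 a^-1) tr(a) - tr(b^2 a b^-1)   [inverse elimination on a] = -x^2*y^2*z + x^3*y + x*y^3 + x*y*z^2 - 3*x*y - z
and tr(a^-1 b^-1 a^-2 b^2) = tr(b^-1 a^-2 b^2) tr(a) - tr(b^-1 a^-2 b^2 a)   [inverse elimination on a] = x^2*y^2*z - x*y^3 - x*y*z^2 - x^2*z + 2*x*y + z
tr(b a^-3 b^-1 a^-2 b) = tr(a^-1 b^-1 a^-2 b^2 a^-1) tr(a) - tr(a^-1 b^-1 a^-2 b^2)   [inverse elimination on a] = x^4*y^2*z - x^3*y^3 - x^3*y*z^2 - x^4*z - x^2*y^2*z + x^3*y + x*y^3 + x*y*z^2 + 3*x^2*z - x*y - z
tr(a^-3 b^-1 a^-2 b a^-2 b) = tr(a^-1 b a^-3 b^-1 a^-2 b) tr(a) - tr(a^-1 b a^-3 b^-1 a^-2 b a)   [inverse elimination on a] = x^6*y^2*z - x^5*y^3 - 2*x^5*y*z^2 - x^4*y^2*z + x^4*z^3 + 2*x^3*y^3 + 3*x^3*y*z^2 - x^2*z^3 + x^3*y - x*y^3 - x*y*z^2 - 2*x^2*z + z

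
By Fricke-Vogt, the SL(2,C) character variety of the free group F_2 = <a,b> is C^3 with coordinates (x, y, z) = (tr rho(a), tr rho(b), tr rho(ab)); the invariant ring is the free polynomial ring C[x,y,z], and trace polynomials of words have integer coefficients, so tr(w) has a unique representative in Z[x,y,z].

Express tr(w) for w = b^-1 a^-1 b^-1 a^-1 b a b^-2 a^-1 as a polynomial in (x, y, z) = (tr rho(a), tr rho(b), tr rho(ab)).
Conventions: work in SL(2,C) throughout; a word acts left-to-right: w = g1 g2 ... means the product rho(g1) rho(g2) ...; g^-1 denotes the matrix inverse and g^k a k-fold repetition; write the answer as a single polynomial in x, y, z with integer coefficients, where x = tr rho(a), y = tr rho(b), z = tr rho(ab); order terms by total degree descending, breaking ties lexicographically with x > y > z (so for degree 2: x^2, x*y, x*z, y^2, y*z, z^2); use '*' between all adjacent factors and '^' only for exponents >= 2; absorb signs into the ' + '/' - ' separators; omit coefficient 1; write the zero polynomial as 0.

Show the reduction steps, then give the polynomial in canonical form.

-x*y^2*z^3 + x^2*y*z^2 + y^3*z^2 + y*z^4 + x*y^2*z - x^2*y - y^3 - 4*y*z^2 - x*z + 3*y

trace(b^-1) = trace(b) = y
trace(b^-2) = trace(b^-1) * trace(b) - trace(1) = y^2 - 2
trace(b^-3) = trace(b^-2) * trace(b) - trace(b^-1) = y^3 - 3*y
trace(a b^-1) = trace(a) * trace(b) - trace(a b) = x*y - z
trace(b^-1 a b^-1) = trace(a b^-1) * trace(b) - trace(a) = x*y^2 - y*z - x
trace(b^-3 a) = trace(b^-1 a b^-1) * trace(b) - trace(b^-1 a) = x*y^3 - y^2*z - 2*x*y + z
trace(b^-2 a^-1 b^-1) = trace(b^-3) * trace(a) - trace(b^-3 a) = y^2*z - x*y - z
trace(a b a) = trace(a) * trace(b a) - trace(b) = x*z - y
trace(a b a b) = trace(a b) * trace(a b) - trace(1) = z^2 - 2
trace(b^-1 a b a) = trace(a b a) * trace(b) - trace(a b a b) = x*y*z - y^2 - z^2 + 2
trace(b a b) = trace(b) * trace(a b) - trace(a) = y*z - x
trace(a b a b a) = trace(a) * trace(b a b a) - trace(b a b) = x*z^2 - y*z - x
trace(a b a b a b) = trace(a b) * trace(a b a b) - trace(a^-1 b^-1) = z^3 - 3*z
trace(b^-1 a b a b a) = trace(a b a b a) * trace(b) - trace(a b a b a b) = x*y*z^2 - y^2*z - z^3 - x*y + 3*z
trace(b^-2 a b a b a) = trace(b^-1 a b a b a) * trace(b) - trace(b^-1 a b a b a b) = x*y^2*z^2 - y^3*z - y*z^3 - x*y^2 - x*z^2 + 4*y*z + x
trace(b^-1 a b a b a^-1 b^-1) = trace(b^-2 a b a b) * trace(a) - trace(b^-2 a b a b a) = -x*y^2*z^2 + x^2*y*z + y^3*z + y*z^3 - 4*y*z + x
trace(b a b^2 a) = trace(b) * trace(a b a b) - trace(a b a) = y*z^2 - x*z - y
trace(a b a b^2 a) = trace(a) * trace(b a b^2 a) - trace(b a b^2) = x*y*z^2 - x^2*z - y^2*z + z
trace(a b a b^2 a b) = trace(b) * trace(a b a b a b) - trace(a b a b a) = y*z^3 - x*z^2 - 2*y*z + x
trace(b a b^-1 a b a b) = trace(a b a b^2 a) * trace(b) - trace(a b a b^2 a b) = x*y^2*z^2 - x^2*y*z - y^3*z - y*z^3 + x*z^2 + 3*y*z - x
trace(a b a b a b a) = trace(a) * trace(b a b a b a) - trace(b a b a b) = x*z^3 - y*z^2 - 2*x*z + y
trace(a b a b a b a b) = trace(a b) * trace(a b a b a b) - trace(a^-1 b^-1 a^-1 b^-1) = z^4 - 4*z^2 + 2
trace(b a b^-1 a b a b a) = trace(a b a b a b a) * trace(b) - trace(a b a b a b a b) = x*y*z^3 - y^2*z^2 - z^4 - 2*x*y*z + y^2 + 4*z^2 - 2
trace(a b^-1 a b a b a^-1 b) = trace(b a b^-1 a b a b) * trace(a) - trace(b a b^-1 a b a b a) = x^2*y^2*z^2 - x^3*y*z - x*y^3*z - 2*x*y*z^3 + x^2*z^2 + y^2*z^2 + z^4 + 5*x*y*z - x^2 - y^2 - 4*z^2 + 2
trace(b^-1 a b a b a^-1 b^-1 a) = trace(a b^-1 a b a b a^-1) * trace(b) - trace(a b^-1 a b a b a^-1 b) = -x^2*y^2*z^2 + x^3*y*z + x*y^3*z + 2*x*y*z^3 - x^2*z^2 - y^2*z^2 - z^4 - 4*x*y*z + x^2 + 4*z^2 - 2
trace(a^-1 b^-1 a^-1 b^-1 a b a b) = trace(b^-1 a b a b a^-1 b^-1) * trace(a) - trace(b^-1 a b a b a^-1 b^-1 a) = -x*y*z^3 + x^2*z^2 + y^2*z^2 + z^4 - 4*z^2 + 2
trace(b^-1 a^-1 b^-1 a^-1 b^-1 a b a) = trace(a^-1 b^-1 a^-1 b^-1 a b a) * trace(b) - trace(a^-1 b^-1 a^-1 b^-1 a b a b) = x*y*z^3 - x^2*z^2 - y^2*z^2 - z^4 + y^2 + 4*z^2 - 2
trace(b a b^-2 a^-1 b^-1 a^-1 b^-1 a) = trace(b^-1 a^-1 b^-1 a^-1 b^-1 a b a) * trace(b) - trace(b^-1 a^-1 b^-1 a^-1 b^-1 a b a b) = x*y^2*z^3 - x^2*y*z^2 - y^3*z^2 - y*z^4 + y^3 + 4*y*z^2 - 3*y
trace(b^-1 a^-1 b^-1 a^-1 b a b^-2 a^-1) = trace(b a b^-2 a^-1 b^-1 a^-1 b^-1) * trace(a) - trace(b a b^-2 a^-1 b^-1 a^-1 b^-1 a) = -x*y^2*z^3 + x^2*y*z^2 + y^3*z^2 + y*z^4 + x*y^2*z - x^2*y - y^3 - 4*y*z^2 - x*z + 3*y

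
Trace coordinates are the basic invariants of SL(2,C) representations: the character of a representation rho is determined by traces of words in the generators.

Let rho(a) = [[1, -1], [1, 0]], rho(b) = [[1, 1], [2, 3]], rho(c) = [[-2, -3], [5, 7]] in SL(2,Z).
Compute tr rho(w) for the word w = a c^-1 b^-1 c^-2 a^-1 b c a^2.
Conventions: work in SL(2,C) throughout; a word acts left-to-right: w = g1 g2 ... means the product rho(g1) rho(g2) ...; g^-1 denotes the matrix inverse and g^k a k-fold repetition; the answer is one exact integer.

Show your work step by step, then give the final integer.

rho(a) = [[1, -1], [1, 0]]
... * rho(c^-1) = [[7, 3], [-5, -2]]  ->  [[12, 5], [7, 3]]
... * rho(b^-1) = [[3, -1], [-2, 1]]  ->  [[26, -7], [15, -4]]
... * rho(c^-1) = [[7, 3], [-5, -2]]  ->  [[217, 92], [125, 53]]
... * rho(c^-1) = [[7, 3], [-5, -2]]  ->  [[1059, 467], [610, 269]]
... * rho(a^-1) = [[0, 1], [-1, 1]]  ->  [[-467, 1526], [-269, 879]]
... * rho(b) = [[1, 1], [2, 3]]  ->  [[2585, 4111], [1489, 2368]]
... * rho(c) = [[-2, -3], [5, 7]]  ->  [[15385, 21022], [8862, 12109]]
... * rho(a) = [[1, -1], [1, 0]]  ->  [[36407, -15385], [20971, -8862]]
... * rho(a) = [[1, -1], [1, 0]]  ->  [[21022, -36407], [12109, -20971]]
tr = 21022 + -20971 = 51

51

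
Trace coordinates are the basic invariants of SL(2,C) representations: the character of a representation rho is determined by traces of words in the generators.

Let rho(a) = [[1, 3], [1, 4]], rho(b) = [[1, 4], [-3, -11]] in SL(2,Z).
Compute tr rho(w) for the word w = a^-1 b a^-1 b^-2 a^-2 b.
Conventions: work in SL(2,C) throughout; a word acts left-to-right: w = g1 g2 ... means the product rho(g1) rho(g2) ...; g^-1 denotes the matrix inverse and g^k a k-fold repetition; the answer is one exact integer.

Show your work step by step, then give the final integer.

-2573

rho(a^-1) = [[4, -3], [-1, 1]]
... * rho(b) = [[1, 4], [-3, -11]]  ->  [[13, 49], [-4, -15]]
... * rho(a^-1) = [[4, -3], [-1, 1]]  ->  [[3, 10], [-1, -3]]
... * rho(b^-1) = [[-11, -4], [3, 1]]  ->  [[-3, -2], [2, 1]]
... * rho(b^-1) = [[-11, -4], [3, 1]]  ->  [[27, 10], [-19, -7]]
... * rho(a^-1) = [[4, -3], [-1, 1]]  ->  [[98, -71], [-69, 50]]
... * rho(a^-1) = [[4, -3], [-1, 1]]  ->  [[463, -365], [-326, 257]]
... * rho(b) = [[1, 4], [-3, -11]]  ->  [[1558, 5867], [-1097, -4131]]
tr = 1558 + -4131 = -2573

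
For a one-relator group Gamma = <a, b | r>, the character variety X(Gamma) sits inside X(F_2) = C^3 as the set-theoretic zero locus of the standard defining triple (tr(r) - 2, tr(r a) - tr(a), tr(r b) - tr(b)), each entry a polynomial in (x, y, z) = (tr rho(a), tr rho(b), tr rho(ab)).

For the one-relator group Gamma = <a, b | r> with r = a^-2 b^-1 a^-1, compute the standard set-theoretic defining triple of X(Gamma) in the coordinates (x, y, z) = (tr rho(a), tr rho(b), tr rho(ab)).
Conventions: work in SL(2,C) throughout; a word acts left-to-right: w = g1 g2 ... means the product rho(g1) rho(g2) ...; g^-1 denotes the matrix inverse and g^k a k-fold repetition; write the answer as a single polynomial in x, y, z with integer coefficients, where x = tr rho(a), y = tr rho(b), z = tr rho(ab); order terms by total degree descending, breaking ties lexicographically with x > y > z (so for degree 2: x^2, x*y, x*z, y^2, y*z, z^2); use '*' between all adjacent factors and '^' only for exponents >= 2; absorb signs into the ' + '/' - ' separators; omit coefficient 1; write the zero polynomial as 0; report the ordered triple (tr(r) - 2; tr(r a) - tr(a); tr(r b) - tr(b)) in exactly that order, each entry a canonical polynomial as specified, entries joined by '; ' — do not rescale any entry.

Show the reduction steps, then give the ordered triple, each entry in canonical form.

x^2*z - x*y - z - 2; x*z - x - y; x^2*y*z - x*y^2 - x*z^2 + x - y

tr(a^-1) = tr(a) = x
use: tr(a^-2) = tr(a^-1) * tr(a) - tr(1)  (eliminate a^-1) = x^2 - 2
tr(a^-3) = tr(a^-2) * tr(a) - tr(a^-1)  (eliminate a^-1) = x^3 - 3*x
apply: tr(a^-1 b) = tr(b) * tr(a) - tr(b a)  (eliminate a^-1) = x*y - z
use: tr(b a^-2) = tr(a^-1 b) * tr(a) - tr(a^-1 b a)  (eliminate a^-1) = x^2*y - x*z - y
use: tr(a^-3 b) = tr(b a^-2) * tr(a) - tr(b a^-1)  (eliminate a^-1) = x^3*y - x^2*z - 2*x*y + z
tr(a^-2 b^-1 a^-1) = tr(a^-3) * tr(b) - tr(a^-3 b)  (eliminate b^-1) = x^2*z - x*y - z
apply: tr(a^-2 b^-1) = tr(b^-1 a^-1) * tr(a) - tr(b^-1)  (eliminate a^-1) = x*z - y
tr(b^2) = tr(b) * tr(b) - tr(1) = y^2 - 2
tr(b^2 a) = tr(b) * tr(a b) - tr(a) = y*z - x
use: tr(b a^-1 b) = tr(b^2) * tr(a) - tr(b^2 a) = x*y^2 - y*z - x
use: tr(b a b a) = tr(a b) * tr(a b) - tr(1)   [split at repeated a] = z^2 - 2
tr(b a^-1 b a) = tr(b a b) * tr(a) - tr(b a b a) = x*y*z - x^2 - z^2 + 2
use: tr(a^-1 b a^-1 b) = tr(b a^-1 b) * tr(a) - tr(b a^-1 b a) = x^2*y^2 - 2*x*y*z + z^2 - 2
use: tr(b^-1 a^-1 b a^-1) = tr(a^-1 b a^-1) * tr(b) - tr(a^-1 b a^-1 b) = x*y*z - y^2 - z^2 + 2
tr(a^-2 b^-1 a^-1 b) = tr(b^-1 a^-1 b a^-1) * tr(a) - tr(b^-1 a^-1 b) = x^2*y*z - x*y^2 - x*z^2 + x
assemble the triple (tr(r) - 2; tr(r a) - x; tr(r b) - y)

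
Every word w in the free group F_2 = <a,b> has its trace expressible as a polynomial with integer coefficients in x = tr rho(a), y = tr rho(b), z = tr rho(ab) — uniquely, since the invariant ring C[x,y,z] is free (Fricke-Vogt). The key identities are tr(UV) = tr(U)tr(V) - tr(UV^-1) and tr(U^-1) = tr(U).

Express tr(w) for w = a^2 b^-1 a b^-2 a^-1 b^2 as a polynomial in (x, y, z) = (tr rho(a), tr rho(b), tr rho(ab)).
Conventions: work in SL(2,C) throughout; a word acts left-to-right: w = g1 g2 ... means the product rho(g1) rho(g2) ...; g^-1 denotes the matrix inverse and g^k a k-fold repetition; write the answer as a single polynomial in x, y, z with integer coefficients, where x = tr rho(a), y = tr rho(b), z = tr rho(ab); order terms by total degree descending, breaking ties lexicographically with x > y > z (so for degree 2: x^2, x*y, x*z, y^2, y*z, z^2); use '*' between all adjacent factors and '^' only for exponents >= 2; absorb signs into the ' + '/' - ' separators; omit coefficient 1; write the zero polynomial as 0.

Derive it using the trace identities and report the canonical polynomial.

tr(b a^2) = tr(a)*tr(b a) - tr(b)  (reduce the a square) = x*z - y
tr(a^2) = tr(a)*tr(a) - tr(1)  (reduce the a square) = x^2 - 2
next, tr(a^2 b^2) = tr(b)*tr(a^2 b) - tr(a^2)  (reduce the b square) = x*y*z - x^2 - y^2 + 2
next, tr(a b^3 a) = tr(b)*tr(a^2 b^2) - tr(a^2 b)  (reduce the b square) = x*y^2*z - x^2*y - y^3 - x*z + 3*y
tr(b a b) = tr(b)*tr(a b) - tr(a)  (reduce the b square) = y*z - x
next, tr(a b^3) = tr(b)*tr(b a b) - tr(b a)  (reduce the b square) = y^2*z - x*y - z
tr(a b^3 a^2) = tr(a)*tr(a b^3 a) - tr(a b^3)  (reduce the a square) = x^2*y^2*z - x^3*y - x*y^3 - x^2*z - y^2*z + 4*x*y + z
next, tr(b a b a) = tr(a b)*tr(a b) - tr(1)  (split on a) = z^2 - 2
and tr(a^2 b a b) = tr(a)*tr(b a b a) - tr(b a b)  (reduce the a square) = x*z^2 - y*z - x
and tr(a^2 b a) = tr(a)*tr(b a^2) - tr(b a)  (reduce the a square) = x^2*z - x*y - z
tr(b a^2 b a b) = tr(b)*tr(a^2 b a b) - tr(a^2 b a)  (reduce the b square) = x*y*z^2 - x^2*z - y^2*z + z
next, tr(a b^3 a^2 b) = tr(b)*tr(b a^2 b a b) - tr(b a^2 b a)  (reduce the b square) = x*y^2*z^2 - x^2*y*z - y^3*z - x*z^2 + 2*y*z + x
tr(b^2 a^2 b^-1 a b) = tr(a b^3 a^2)*tr(b) - tr(a b^3 a^2 b)  (eliminate b^-1) = x^2*y^3*z - x^3*y^2 - x*y^4 - x*y^2*z^2 + 4*x*y^2 + x*z^2 - y*z - x
and tr(a^3 b a b) = tr(a)*tr(b a b a^2) - tr(b a b a)  (reduce the a square) = x^2*z^2 - x*y*z - x^2 - z^2 + 2
tr(a^3 b a) = tr(a)*tr(b a^3) - tr(b a^2)  (reduce the a square) = x^3*z - x^2*y - 2*x*z + y
next, tr(a b a b^2 a^2) = tr(b)*tr(a^3 b a b) - tr(a^3 b a)  (reduce the b square) = x^2*y*z^2 - x^3*z - x*y^2*z - y*z^2 + 2*x*z + y
and tr(b a b a b a) = tr(b a)*tr(b a b a) - tr(b^-1 a^-1)  (split on b) = z^3 - 3*z
and tr(b a b a b) = tr(b)*tr(a b a b) - tr(a b a)  (reduce the b square) = y*z^2 - x*z - y
and tr(a^2 b a b a b) = tr(a)*tr(b a b a b a) - tr(b a b a b)  (reduce the a square) = x*z^3 - y*z^2 - 2*x*z + y
next, tr(a b a b^2 a^2 b) = tr(b)*tr(a^2 b a b a b) - tr(a^2 b a b a)  (reduce the b square) = x*y*z^3 - x^2*z^2 - y^2*z^2 - x*y*z + x^2 + y^2 + z^2 - 2
next, tr(b^2 a^2 b^-1 a b a) = tr(a b a b^2 a^2)*tr(b) - tr(a b a b^2 a^2 b)  (eliminate b^-1) = x^2*y^2*z^2 - x^3*y*z - x*y^3*z - x*y*z^3 + x^2*z^2 + 3*x*y*z - x^2 - z^2 + 2
tr(a^-1 b^2 a^2 b^-1 a b) = tr(b^2 a^2 b^-1 a b)*tr(a) - tr(b^2 a^2 b^-1 a b a)  (eliminate a^-1) = x^3*y^3*z - x^4*y^2 - x^2*y^4 - 2*x^2*y^2*z^2 + x^3*y*z + x*y^3*z + x*y*z^3 + 4*x^2*y^2 - 4*x*y*z + z^2 - 2
next, tr(b^-1 a^-1 b^2 a^2 b^-1 a) = tr(a^-1 b^2 a^2 b^-1 a)*tr(b) - tr(a^-1 b^2 a^2 b^-1 a b)  (eliminate b^-1) = -x^3*y^3*z + x^4*y^2 + x^2*y^4 + 2*x^2*y^2*z^2 - x^3*y*z - x*y^3*z - x*y*z^3 - 4*x^2*y^2 + 5*x*y*z - y^2 - z^2 + 2
and tr(a^2 b^-1 a b^-2 a^-1 b^2) = tr(b^-1 a^-1 b^2 a^2 b^-1 a)*tr(b) - tr(b^-1 a^-1 b^2 a^2 b^-1 a b)  (eliminate b^-1) = -x^3*y^4*z + x^4*y^3 + x^2*y^5 + 2*x^2*y^3*z^2 - x^3*y^2*z - x*y^4*z - x*y^2*z^3 - 4*x^2*y^3 + 5*x*y^2*z - y^3 - y*z^2 - x*z + 3*y

-x^3*y^4*z + x^4*y^3 + x^2*y^5 + 2*x^2*y^3*z^2 - x^3*y^2*z - x*y^4*z - x*y^2*z^3 - 4*x^2*y^3 + 5*x*y^2*z - y^3 - y*z^2 - x*z + 3*y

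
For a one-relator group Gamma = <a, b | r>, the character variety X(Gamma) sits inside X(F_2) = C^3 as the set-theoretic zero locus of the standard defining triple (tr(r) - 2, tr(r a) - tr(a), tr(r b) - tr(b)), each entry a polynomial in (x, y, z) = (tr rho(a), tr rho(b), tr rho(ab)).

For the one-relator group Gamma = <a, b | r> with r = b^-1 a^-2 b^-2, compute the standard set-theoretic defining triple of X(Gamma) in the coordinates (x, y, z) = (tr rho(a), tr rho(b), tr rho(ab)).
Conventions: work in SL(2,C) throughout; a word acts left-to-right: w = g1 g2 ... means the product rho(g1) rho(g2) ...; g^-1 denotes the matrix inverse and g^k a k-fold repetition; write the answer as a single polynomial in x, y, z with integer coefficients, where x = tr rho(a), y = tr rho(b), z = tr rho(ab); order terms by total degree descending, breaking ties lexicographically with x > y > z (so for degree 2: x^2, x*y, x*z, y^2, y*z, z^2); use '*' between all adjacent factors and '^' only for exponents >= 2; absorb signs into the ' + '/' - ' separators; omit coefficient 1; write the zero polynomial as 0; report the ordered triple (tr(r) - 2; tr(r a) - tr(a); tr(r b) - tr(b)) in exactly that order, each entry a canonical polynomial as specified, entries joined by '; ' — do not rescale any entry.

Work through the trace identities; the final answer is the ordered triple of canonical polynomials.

x*y^2*z - x^2*y - y^3 - x*z + 3*y - 2; x^2*y^2*z - x^3*y - x*y^3 - x*y*z^2 + y^2*z + 3*x*y - x - z; x*y*z - x^2 - y^2 - y + 2

tr(b^-1) = tr(b) = y
tr(b^-2) = tr(b^-1) * tr(b) - tr(1)  (eliminate b^-1) = y^2 - 2
tr(b^-3) = tr(b^-2) * tr(b) - tr(b^-1)  (eliminate b^-1) = y^3 - 3*y
tr(a b^-1) = tr(a) * tr(b) - tr(a b)  (eliminate b^-1) = x*y - z
tr(b^-1 a b^-1) = tr(a b^-1) * tr(b) - tr(a)  (eliminate b^-1) = x*y^2 - y*z - x
tr(b^-3 a) = tr(b^-1 a b^-1) * tr(b) - tr(b^-1 a)  (eliminate b^-1) = x*y^3 - y^2*z - 2*x*y + z
tr(a^-1 b^-3) = tr(b^-3) * tr(a) - tr(b^-3 a)  (eliminate a^-1) = y^2*z - x*y - z
tr(b^-1 a^-2 b^-2) = tr(a^-1 b^-3) * tr(a) - tr(a^-1 b^-3 a)  (eliminate a^-1) = x*y^2*z - x^2*y - y^3 - x*z + 3*y
tr(a b a) = tr(a) * tr(b a) - tr(b) = x*z - y
tr(a b a b) = tr(a b) * tr(a b) - tr(1)   [split at repeated a] = z^2 - 2
tr(a b a b^-1) = tr(a b a) * tr(b) - tr(a b a b) = x*y*z - y^2 - z^2 + 2
tr(b^-2 a b a) = tr(a b a b^-1) * tr(b) - tr(a b a) = x*y^2*z - y^3 - y*z^2 - x*z + 3*y
tr(a^-1 b^-2 a b) = tr(b^-2 a b) * tr(a) - tr(b^-2 a b a) = -x*y^2*z + x^2*y + y^3 + y*z^2 - 3*y
tr(a^-1 b^-2 a b^-1) = tr(a^-1 b^-2 a) * tr(b) - tr(a^-1 b^-2 a b) = x*y^2*z - x^2*y - y*z^2 + y
tr(b^-1 a^-2 b^-2 a) = tr(a^-1 b^-2 a b^-1) * tr(a) - tr(a^-1 b^-2 a b^-1 a) = x^2*y^2*z - x^3*y - x*y^3 - x*y*z^2 + y^2*z + 3*x*y - z
tr(b^-2 a^-1) = tr(b^-1 a^-1) * tr(b) - tr(b^-1 a^-1 b)  (eliminate b^-1) = y*z - x
tr(b^-1 a^-2 b^-1) = tr(b^-2 a^-1) * tr(a) - tr(b^-2)  (eliminate a^-1) = x*y*z - x^2 - y^2 + 2
assemble the triple (tr(r) - 2; tr(r a) - x; tr(r b) - y)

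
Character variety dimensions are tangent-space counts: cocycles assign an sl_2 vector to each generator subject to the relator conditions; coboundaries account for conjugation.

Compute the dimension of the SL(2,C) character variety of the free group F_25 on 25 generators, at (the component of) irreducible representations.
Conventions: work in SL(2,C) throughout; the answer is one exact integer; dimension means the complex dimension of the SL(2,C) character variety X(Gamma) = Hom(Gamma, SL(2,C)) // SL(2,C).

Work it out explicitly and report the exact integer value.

72

Gamma = F_25 has 25 generators and no relators.
Z^1(Gamma, Ad rho) = (sl_2)^25: a cocycle is a free choice of one sl_2 vector per generator, so dim Z^1 = 3*25 = 75.
dim B^1 = 3: the coboundary map is injective because an irreducible image has centralizer 0 in sl_2.
dim X = dim H^1 = dim Z^1 - dim B^1 = 75 - 3 = 72.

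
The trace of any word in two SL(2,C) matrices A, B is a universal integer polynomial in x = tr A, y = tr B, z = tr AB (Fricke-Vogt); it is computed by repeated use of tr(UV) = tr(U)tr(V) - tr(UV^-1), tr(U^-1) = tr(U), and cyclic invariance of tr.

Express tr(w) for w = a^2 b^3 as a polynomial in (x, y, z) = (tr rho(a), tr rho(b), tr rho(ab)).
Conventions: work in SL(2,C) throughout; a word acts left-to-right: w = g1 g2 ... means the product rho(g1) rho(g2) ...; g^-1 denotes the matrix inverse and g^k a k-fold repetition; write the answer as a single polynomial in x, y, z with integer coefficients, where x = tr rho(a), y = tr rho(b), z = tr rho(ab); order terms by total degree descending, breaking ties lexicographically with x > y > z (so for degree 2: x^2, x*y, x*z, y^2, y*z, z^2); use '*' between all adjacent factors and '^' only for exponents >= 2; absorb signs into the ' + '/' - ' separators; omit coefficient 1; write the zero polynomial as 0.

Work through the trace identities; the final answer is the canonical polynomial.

x*y^2*z - x^2*y - y^3 - x*z + 3*y

tr(b^2 a) = tr(b) * tr(a b) - tr(a) = y*z - x
tr(b^2) = tr(b) * tr(b) - tr(1) = y^2 - 2
tr(a^2 b^2) = tr(a) * tr(b^2 a) - tr(b^2) = x*y*z - x^2 - y^2 + 2
use: tr(a^2 b) = tr(a) * tr(b a) - tr(b) = x*z - y
use: tr(a^2 b^3) = tr(b) * tr(a^2 b^2) - tr(a^2 b) = x*y^2*z - x^2*y - y^3 - x*z + 3*y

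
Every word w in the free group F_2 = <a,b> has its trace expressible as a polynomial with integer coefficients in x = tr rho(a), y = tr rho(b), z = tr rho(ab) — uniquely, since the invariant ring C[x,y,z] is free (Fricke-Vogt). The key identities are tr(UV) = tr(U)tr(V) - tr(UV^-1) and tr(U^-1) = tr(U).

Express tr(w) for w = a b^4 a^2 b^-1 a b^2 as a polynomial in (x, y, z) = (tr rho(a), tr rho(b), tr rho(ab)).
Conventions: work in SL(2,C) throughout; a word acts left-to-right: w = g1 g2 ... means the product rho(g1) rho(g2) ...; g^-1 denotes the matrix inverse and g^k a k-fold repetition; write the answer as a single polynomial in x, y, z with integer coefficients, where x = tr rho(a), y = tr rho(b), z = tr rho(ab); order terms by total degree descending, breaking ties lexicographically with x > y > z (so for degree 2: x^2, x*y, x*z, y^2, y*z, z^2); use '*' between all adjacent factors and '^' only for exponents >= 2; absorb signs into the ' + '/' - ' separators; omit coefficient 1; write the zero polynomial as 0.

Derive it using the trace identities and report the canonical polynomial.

x^2*y^5*z^2 - 2*x^3*y^4*z - x*y^6*z - x*y^4*z^3 + x^4*y^3 + x^2*y^5 + 2*x^3*y^2*z + 5*x*y^4*z + 2*x*y^2*z^3 - x^4*y - 5*x^2*y^3 - 3*x^2*y*z^2 - y^3*z^2 + x^3*z - 3*x*y^2*z + 4*x^2*y + y*z^2 - 2*x*z + y

use: trace(a b a b) = trace(b a) * trace(b a) - trace(1)   [split at a repeated b] = z^2 - 2
trace(a b a) = trace(a) * trace(b a) - trace(b)   [square of a] = x*z - y
apply: trace(b a b^2 a) = trace(b) * trace(a b a b) - trace(a b a)   [square of b] = y*z^2 - x*z - y
use: trace(a b^2) = trace(b) * trace(a b) - trace(a)   [square of b] = y*z - x
apply: trace(b a b^2) = trace(b) * trace(a b^2) - trace(a b)   [square of b] = y^2*z - x*y - z
use: trace(a b^2 a^2 b) = trace(a) * trace(b a b^2 a) - trace(b a b^2)   [square of a] = x*y*z^2 - x^2*z - y^2*z + z
apply: trace(a^2) = trace(a) * trace(a) - trace(1)   [square of a] = x^2 - 2
apply: trace(b^2 a^2) = trace(b) * trace(a^2 b) - trace(a^2)   [square of b] = x*y*z - x^2 - y^2 + 2
trace(a b^2 a^2) = trace(a) * trace(b^2 a^2) - trace(b^2 a)   [square of a] = x^2*y*z - x^3 - x*y^2 - y*z + 3*x
use: trace(b a^2 b^2 a b) = trace(b) * trace(a b^2 a^2 b) - trace(a b^2 a^2)   [square of b] = x*y^2*z^2 - 2*x^2*y*z - y^3*z + x^3 + x*y^2 + 2*y*z - 3*x
trace(a b a^2 b) = trace(a) * trace(b a b a) - trace(b a b)   [square of a] = x*z^2 - y*z - x
use: trace(a b a^2) = trace(a) * trace(a b a) - trace(a b)   [square of a] = x^2*z - x*y - z
trace(b a^2 b^2 a) = trace(b) * trace(a b a^2 b) - trace(a b a^2)   [square of b] = x*y*z^2 - x^2*z - y^2*z + z
use: trace(b^2 a^2 b^2 a b) = trace(b) * trace(b a^2 b^2 a b) - trace(b a^2 b^2 a)   [square of b] = x*y^3*z^2 - 2*x^2*y^2*z - y^4*z + x^3*y + x*y^3 - x*y*z^2 + x^2*z + 3*y^2*z - 3*x*y - z
use: trace(b^2 a b^4 a^2) = trace(b) * trace(b^2 a^2 b^2 a b) - trace(b^2 a^2 b^2 a)   [square of b] = x*y^4*z^2 - 2*x^2*y^3*z - y^5*z + x^3*y^2 + x*y^4 - 2*x*y^2*z^2 + 3*x^2*y*z + 4*y^3*z - x^3 - 4*x*y^2 - 3*y*z + 3*x
trace(b a b^2 a b) = trace(b) * trace(a b^2 a b) - trace(a b^2 a)   [square of b] = y^2*z^2 - 2*x*y*z + x^2 - 2
trace(a b^2 a b^3) = trace(b) * trace(b a b^2 a b) - trace(b a b^2 a)   [square of b] = y^3*z^2 - 2*x*y^2*z + x^2*y - y*z^2 + x*z - y
apply: trace(b^2 a b^4 a) = trace(b) * trace(a b^2 a b^3) - trace(a b^2 a b^2)   [square of b] = y^4*z^2 - 2*x*y^3*z + x^2*y^2 - 2*y^2*z^2 + 3*x*y*z - x^2 - y^2 + 2
trace(a b^2 a b^4 a^2) = trace(a) * trace(b^2 a b^4 a^2) - trace(b^2 a b^4 a)   [square of a] = x^2*y^4*z^2 - 2*x^3*y^3*z - x*y^5*z + x^4*y^2 + x^2*y^4 - 2*x^2*y^2*z^2 - y^4*z^2 + 3*x^3*y*z + 6*x*y^3*z - x^4 - 5*x^2*y^2 + 2*y^2*z^2 - 6*x*y*z + 4*x^2 + y^2 - 2
trace(a b a b a b) = trace(a b) * trace(a b a b) - trace(a^-1 b^-1)   [split at a repeated a] = z^3 - 3*z
trace(b a b a b a b) = trace(b) * trace(a b a b a b) - trace(a b a b a)   [square of b] = y*z^3 - x*z^2 - 2*y*z + x
apply: trace(a b^3 a b a b) = trace(b) * trace(b a b a b a b) - trace(b a b a b a)   [square of b] = y^2*z^3 - x*y*z^2 - 2*y^2*z - z^3 + x*y + 3*z
trace(a b^3 a b a) = trace(b) * trace(a b a^2 b^2) - trace(a b a^2 b)   [square of b] = x*y^2*z^2 - x^2*y*z - y^3*z - x*z^2 + 2*y*z + x
trace(b a b^2 a b^3 a) = trace(b) * trace(a b^3 a b a b) - trace(a b^3 a b a)   [square of b] = y^3*z^3 - 2*x*y^2*z^2 + x^2*y*z - y^3*z - y*z^3 + x*y^2 + x*z^2 + y*z - x
trace(a^2 b a b^2 a b^3) = trace(a) * trace(b a b^2 a b^3 a) - trace(b a b^2 a b^3)   [square of a] = x*y^3*z^3 - 2*x^2*y^2*z^2 - y^4*z^2 + x^3*y*z + x*y^3*z - x*y*z^3 + x^2*z^2 + 2*y^2*z^2 - 2*x*y*z + y^2 - 2
trace(b a b a b^2) = trace(b) * trace(a b a b^2) - trace(a b a b)   [square of b] = y^2*z^2 - x*y*z - y^2 - z^2 + 2
use: trace(a b^2 a^2 b a b) = trace(a) * trace(b a b a b^2 a) - trace(b a b a b^2)   [square of a] = x*y*z^3 - x^2*z^2 - y^2*z^2 - x*y*z + x^2 + y^2 + z^2 - 2
trace(b^2 a^2 b) = trace(b) * trace(b a^2 b) - trace(b a^2)   [square of b] = x*y^2*z - x^2*y - y^3 - x*z + 3*y
apply: trace(a b^2 a^2 b a) = trace(a) * trace(b^2 a^2 b a) - trace(b^2 a^2 b)   [square of a] = x^2*y*z^2 - x^3*z - 2*x*y^2*z + x^2*y + y^3 + 2*x*z - 3*y
trace(a^2 b a b^2 a b^2) = trace(b) * trace(a b^2 a^2 b a b) - trace(a b^2 a^2 b a)   [square of b] = x*y^2*z^3 - 2*x^2*y*z^2 - y^3*z^2 + x^3*z + x*y^2*z + y*z^2 - 2*x*z + y
trace(a b^2 a b^4 a^2 b) = trace(b) * trace(a^2 b a b^2 a b^3) - trace(a^2 b a b^2 a b^2)   [square of b] = x*y^4*z^3 - 2*x^2*y^3*z^2 - y^5*z^2 + x^3*y^2*z + x*y^4*z - 2*x*y^2*z^3 + 3*x^2*y*z^2 + 3*y^3*z^2 - x^3*z - 3*x*y^2*z + y^3 - y*z^2 + 2*x*z - 3*y
apply: trace(a b^4 a^2 b^-1 a b^2) = trace(a b^2 a b^4 a^2) * trace(b) - trace(a b^2 a b^4 a^2 b)   [inverse elimination on b] = x^2*y^5*z^2 - 2*x^3*y^4*z - x*y^6*z - x*y^4*z^3 + x^4*y^3 + x^2*y^5 + 2*x^3*y^2*z + 5*x*y^4*z + 2*x*y^2*z^3 - x^4*y - 5*x^2*y^3 - 3*x^2*y*z^2 - y^3*z^2 + x^3*z - 3*x*y^2*z + 4*x^2*y + y*z^2 - 2*x*z + y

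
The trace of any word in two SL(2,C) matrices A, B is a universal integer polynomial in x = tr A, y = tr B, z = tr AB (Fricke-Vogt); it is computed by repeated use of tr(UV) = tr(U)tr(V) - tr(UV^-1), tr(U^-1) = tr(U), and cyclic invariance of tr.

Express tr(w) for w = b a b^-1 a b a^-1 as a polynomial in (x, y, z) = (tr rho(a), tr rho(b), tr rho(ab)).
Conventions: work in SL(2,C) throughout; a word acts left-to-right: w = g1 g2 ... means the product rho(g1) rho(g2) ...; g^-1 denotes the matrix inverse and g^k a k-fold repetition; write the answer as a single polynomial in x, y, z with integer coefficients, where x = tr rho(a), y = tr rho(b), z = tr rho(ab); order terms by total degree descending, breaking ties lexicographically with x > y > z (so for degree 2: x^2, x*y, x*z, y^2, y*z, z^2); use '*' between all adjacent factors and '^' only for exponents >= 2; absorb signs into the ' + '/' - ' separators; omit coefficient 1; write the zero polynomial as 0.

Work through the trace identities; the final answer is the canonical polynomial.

x^2*y^2*z - x^3*y - x*y^3 - 2*x*y*z^2 + x^2*z + y^2*z + z^3 + 4*x*y - 3*z

trace(a^2 b) = trace(a) trace(b a) - trace(b)  (reduce the a square) = x*z - y
trace(a^2) = trace(a) trace(a) - trace(1)  (reduce the a square) = x^2 - 2
trace(a b^2 a) = trace(b) trace(a^2 b) - trace(a^2)  (reduce the b square) = x*y*z - x^2 - y^2 + 2
trace(a b a b) = trace(b a) trace(b a) - trace(1)  (split on b) = z^2 - 2
trace(a b^2 a b) = trace(b) trace(a b a b) - trace(a b a)  (reduce the b square) = y*z^2 - x*z - y
trace(b a b^-1 a b) = trace(a b^2 a) trace(b) - trace(a b^2 a b)  (eliminate b^-1) = x*y^2*z - x^2*y - y^3 - y*z^2 + x*z + 3*y
trace(b a b) = trace(b) trace(a b) - trace(a)  (reduce the b square) = y*z - x
trace(a b a b a) = trace(a) trace(b a b a) - trace(b a b)  (reduce the a square) = x*z^2 - y*z - x
trace(a b a b a b) = trace(a b) trace(a b a b) - trace(a^-1 b^-1)  (split on a) = z^3 - 3*z
trace(b a b^-1 a b a) = trace(a b a b a) trace(b) - trace(a b a b a b)  (eliminate b^-1) = x*y*z^2 - y^2*z - z^3 - x*y + 3*z
trace(b a b^-1 a b a^-1) = trace(b a b^-1 a b) trace(a) - trace(b a b^-1 a b a)  (eliminate a^-1) = x^2*y^2*z - x^3*y - x*y^3 - 2*x*y*z^2 + x^2*z + y^2*z + z^3 + 4*x*y - 3*z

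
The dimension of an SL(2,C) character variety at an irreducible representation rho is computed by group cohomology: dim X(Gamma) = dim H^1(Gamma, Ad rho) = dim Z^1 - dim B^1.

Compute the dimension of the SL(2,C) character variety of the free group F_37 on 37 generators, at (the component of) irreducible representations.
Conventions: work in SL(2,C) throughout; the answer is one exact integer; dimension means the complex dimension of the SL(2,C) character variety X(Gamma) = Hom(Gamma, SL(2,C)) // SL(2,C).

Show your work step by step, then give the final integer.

Gamma = F_37 has 37 generators and no relators.
So Z^1 = (sl_2)^37 in full: dim Z^1 = 111.
At an irreducible rho the centralizer of the image in sl_2 is 0, so the coboundary map sl_2 -> Z^1 is injective: dim B^1 = 3.
Therefore dim X = 111 - 3 = 108.

108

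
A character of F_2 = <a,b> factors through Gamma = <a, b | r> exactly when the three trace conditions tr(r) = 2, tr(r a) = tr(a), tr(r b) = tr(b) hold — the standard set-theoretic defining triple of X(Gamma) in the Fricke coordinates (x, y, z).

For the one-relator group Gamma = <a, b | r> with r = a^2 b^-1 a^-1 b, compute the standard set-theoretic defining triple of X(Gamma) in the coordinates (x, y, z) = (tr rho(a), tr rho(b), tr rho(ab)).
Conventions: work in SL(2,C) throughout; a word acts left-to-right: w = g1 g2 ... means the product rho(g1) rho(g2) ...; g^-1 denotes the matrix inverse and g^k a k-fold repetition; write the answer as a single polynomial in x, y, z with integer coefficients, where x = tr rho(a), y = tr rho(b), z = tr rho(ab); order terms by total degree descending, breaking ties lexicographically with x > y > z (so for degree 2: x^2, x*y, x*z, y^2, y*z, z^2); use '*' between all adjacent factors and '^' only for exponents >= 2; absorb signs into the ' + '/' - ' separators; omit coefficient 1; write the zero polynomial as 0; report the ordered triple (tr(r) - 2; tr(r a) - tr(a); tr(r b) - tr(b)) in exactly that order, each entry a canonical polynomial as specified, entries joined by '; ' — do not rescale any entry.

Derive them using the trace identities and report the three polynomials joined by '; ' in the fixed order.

trace(a^2 b) = trace(a)*trace(b a) - trace(b) = x*z - y
trace(a^2) = trace(a)*trace(a) - trace(1) = x^2 - 2
trace(b a^2 b) = trace(b)*trace(a^2 b) - trace(a^2) = x*y*z - x^2 - y^2 + 2
trace(b a b a) = trace(a b)*trace(a b) - trace(1)   [split at repeated a] = z^2 - 2
trace(b a b) = trace(b)*trace(a b) - trace(a) = y*z - x
trace(b a^2 b a) = trace(a)*trace(b a b a) - trace(b a b) = x*z^2 - y*z - x
trace(a^-1 b a^2 b) = trace(b a^2 b)*trace(a) - trace(b a^2 b a) = x^2*y*z - x^3 - x*y^2 - x*z^2 + y*z + 3*x
trace(a^2 b^-1 a^-1 b) = trace(a^-1 b a^2)*trace(b) - trace(a^-1 b a^2 b) = -x^2*y*z + x^3 + x*y^2 + x*z^2 - 3*x
trace(a^3) = trace(a)*trace(a^2) - trace(a)  (reduce the a square) = x^3 - 3*x
trace(a b a^2) = trace(a)*trace(b a^2) - trace(b a)  (reduce the a square) = x^2*z - x*y - z
trace(a b a^3) = trace(a)*trace(a b a^2) - trace(a b a)  (reduce the a square) = x^3*z - x^2*y - 2*x*z + y
trace(a b a^3 b) = trace(a)*trace(a b a b a) - trace(a b a b)  (reduce the a square) = x^2*z^2 - x*y*z - x^2 - z^2 + 2
trace(b a^3 b^-1 a) = trace(a b a^3)*trace(b) - trace(a b a^3 b)  (eliminate b^-1) = x^3*y*z - x^2*y^2 - x^2*z^2 - x*y*z + x^2 + y^2 + z^2 - 2
trace(a^2 b^-1 a^-1 b a) = trace(b a^3 b^-1)*trace(a) - trace(b a^3 b^-1 a)  (eliminate a^-1) = -x^3*y*z + x^4 + x^2*y^2 + x^2*z^2 + x*y*z - 4*x^2 - y^2 - z^2 + 2
trace(a b^2 a^2) = trace(b)*trace(a^3 b) - trace(a^3)   [square of b] = x^2*y*z - x^3 - x*y^2 - y*z + 3*x
trace(b a b^2 a) = trace(b)*trace(a b a b) - trace(a b a)   [square of b] = y*z^2 - x*z - y
trace(b a b^2) = trace(b)*trace(b a b) - trace(b a)   [square of b] = y^2*z - x*y - z
trace(a b^2 a^2 b) = trace(a)*trace(b a b^2 a) - trace(b a b^2)   [square of a] = x*y*z^2 - x^2*z - y^2*z + z
trace(b^2 a^2 b^-1 a) = trace(a b^2 a^2)*trace(b) - trace(a b^2 a^2 b)   [inverse elimination on b] = x^2*y^2*z - x^3*y - x*y^3 - x*y*z^2 + x^2*z + 3*x*y - z
trace(a^2 b^-1 a^-1 b^2) = trace(b^2 a^2 b^-1)*trace(a) - trace(b^2 a^2 b^-1 a)   [inverse elimination on a] = -x^2*y^2*z + x^3*y + x*y^3 + x*y*z^2 - 4*x*y + z
assemble the triple (trace(r) - 2; trace(r a) - x; trace(r b) - y)

-x^2*y*z + x^3 + x*y^2 + x*z^2 - 3*x - 2; -x^3*y*z + x^4 + x^2*y^2 + x^2*z^2 + x*y*z - 4*x^2 - y^2 - z^2 - x + 2; -x^2*y^2*z + x^3*y + x*y^3 + x*y*z^2 - 4*x*y - y + z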